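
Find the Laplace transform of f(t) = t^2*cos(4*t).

2*s*(s^2 - 48)/(s^2 + 16)^3

L{cos(4t)} = s/(s^2 + 16).
Then apply L{t^2·g(t)} = (-1)^2 d^2/ds^2[G(s)] with G(s) = s/(s^2 + 16):
differentiating 2 times and applying the sign gives 2*s*(s^2 - 48)/(s^2 + 16)^3.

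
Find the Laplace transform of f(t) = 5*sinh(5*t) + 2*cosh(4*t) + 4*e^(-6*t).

2*s/(s^2 - 16) + 25/(s^2 - 25) + 4/(s + 6)

Apply the Laplace transform termwise.
(5)·[L{sinh(5t)} = 5/(s^2 - 25)]; (4)·[L{e^(-6t)} = 1/(s + 6)]; (2)·[L{cosh(4t)} = s/(s^2 - 16)].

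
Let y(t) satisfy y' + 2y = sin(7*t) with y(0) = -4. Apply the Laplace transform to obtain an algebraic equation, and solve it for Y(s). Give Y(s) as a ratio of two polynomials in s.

Y(s) = (-4*s^2 - 189)/(s^3 + 2*s^2 + 49*s + 98)

Take the Laplace transform of both sides.
Using L{y'} = sY - y(0) = sY - (-4), the left side becomes (s + 2)Y - (-4).
The right side is L{sin(7*t)} = 7/(s^2 + 49).
So (s + 2)Y = 7/(s^2 + 49) + (-4).
Solve for Y(s) and write it as one ratio of polynomials.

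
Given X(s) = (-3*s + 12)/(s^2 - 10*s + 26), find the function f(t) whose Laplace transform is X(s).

Complete the square in the denominator: s^2 - 10*s + 26 = (s - 5)^2 + 1^2.
Split the numerator to match: -3*s + 12 = -3·(s - 5) - 3·1.
Invert each term: -3·(s - 5)/((s - 5)^2 + 1) ↔ -3e^(5t)cos(t); -3·1/((s - 5)^2 + 1) ↔ -3e^(5t)sin(t).

f(t) = -3*exp(5*t)*sin(t) - 3*exp(5*t)*cos(t)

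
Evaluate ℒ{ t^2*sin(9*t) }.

L{sin(9t)} = 9/(s^2 + 81).
Then apply L{t^2·g(t)} = (-1)^2 d^2/ds^2[H(s)] with H(s) = 9/(s^2 + 81):
differentiating 2 times and applying the sign gives 54*(s^2 - 27)/(s^2 + 81)^3.

54*(s^2 - 27)/(s^2 + 81)^3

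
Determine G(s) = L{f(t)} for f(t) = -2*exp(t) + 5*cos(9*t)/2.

The transform is linear, so treat each term independently.
(-2)·[L{e^(t)} = 1/(s - 1)]; (5/2)·[L{cos(9t)} = s/(s^2 + 81)].

G(s) = 5*s/(2*(s^2 + 81)) - 2/(s - 1)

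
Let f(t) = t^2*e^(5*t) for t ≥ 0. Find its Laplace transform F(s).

L{e^(5t)} = 1/(s - 5).
Then apply L{t^2·g(t)} = (-1)^2 d^2/ds^2[G(s)] with G(s) = 1/(s - 5):
differentiating 2 times and applying the sign gives 2/(s - 5)^3.

F(s) = 2/(s - 5)^3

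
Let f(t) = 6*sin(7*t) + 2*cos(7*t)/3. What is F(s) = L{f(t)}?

By linearity of the Laplace transform, transform each term separately.
(2/3)·[L{cos(7t)} = s/(s^2 + 49)]; (6)·[L{sin(7t)} = 7/(s^2 + 49)].

F(s) = 2*s/(3*(s^2 + 49)) + 42/(s^2 + 49)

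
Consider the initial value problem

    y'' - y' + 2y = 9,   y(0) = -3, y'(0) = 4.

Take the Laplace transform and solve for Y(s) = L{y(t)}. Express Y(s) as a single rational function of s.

Y(s) = (-3*s^2 + 7*s + 9)/(s^3 - s^2 + 2*s)

Apply the Laplace transform to the equation.
The derivative rules (L{y''} = s^2 Y - s·y(0) - y'(0) and L{y'} = sY - y(0), with y(0) = -3, y'(0) = 4) turn the left side into (s^2 - s + 2)Y - (-3*s + 7).
The right side is L{9} = 9/s.
So (s^2 - s + 2)Y = 9/s + (-3*s + 7).
Isolate Y and clear denominators.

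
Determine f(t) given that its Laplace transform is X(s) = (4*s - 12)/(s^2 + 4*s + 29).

f(t) = -4*exp(-2*t)*sin(5*t) + 4*exp(-2*t)*cos(5*t)

Complete the square in the denominator: s^2 + 4*s + 29 = (s + 2)^2 + 5^2.
Split the numerator to match: 4*s - 12 = 4·(s + 2) - 4·5.
Invert each term: 4·(s + 2)/((s + 2)^2 + 25) ↔ 4e^(-2t)cos(5t); -4·5/((s + 2)^2 + 25) ↔ -4e^(-2t)sin(5t).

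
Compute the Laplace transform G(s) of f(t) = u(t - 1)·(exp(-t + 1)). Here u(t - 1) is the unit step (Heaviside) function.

By the second shifting theorem, L{u(t - c)·g(t - c)} = e^(-cs)·H(s) with c = 1 and H(s) = L{g(t)}.
L{e^(-t)} = 1/(s + 1).

G(s) = exp(-s)/(s + 1)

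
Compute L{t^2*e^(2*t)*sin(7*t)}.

14*(3*s^2 - 12*s - 37)/(s^2 - 4*s + 53)^3

L{sin(7t)} = 7/(s^2 + 49).
Multiplying by e^(2t) shifts s → s - 2, so L{e^(2*t)*sin(7*t)} = 7/((s - 2)^2 + 49).
Then apply L{t^2·g(t)} = (-1)^2 d^2/ds^2[H(s)] with H(s) = 7/((s - 2)^2 + 49):
differentiating 2 times and applying the sign gives 14*(3*s^2 - 12*s - 37)/(s^2 - 4*s + 53)^3.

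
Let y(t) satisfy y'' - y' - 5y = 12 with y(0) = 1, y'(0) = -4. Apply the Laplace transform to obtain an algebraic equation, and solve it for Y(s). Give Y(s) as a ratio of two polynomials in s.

Transform both sides with L{·}.
With L{y''} = s^2 Y - s·y(0) - y'(0) and L{y'} = sY - y(0), with y(0) = 1, y'(0) = -4: the LHS transforms to (s^2 - s - 5)Y - (s - 5).
The right side is L{12} = 12/s.
So (s^2 - s - 5)Y = 12/s + (s - 5).
Divide through and combine into a single rational function.

Y(s) = (s^2 - 5*s + 12)/(s^3 - s^2 - 5*s)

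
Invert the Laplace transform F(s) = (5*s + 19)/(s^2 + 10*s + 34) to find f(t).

Complete the square in the denominator: s^2 + 10*s + 34 = (s + 5)^2 + 3^2.
Split the numerator to match: 5*s + 19 = 5·(s + 5) - 2·3.
Invert each term: 5·(s + 5)/((s + 5)^2 + 9) ↔ 5e^(-5t)cos(3t); -2·3/((s + 5)^2 + 9) ↔ -2e^(-5t)sin(3t).

f(t) = -2*exp(-5*t)*sin(3*t) + 5*exp(-5*t)*cos(3*t)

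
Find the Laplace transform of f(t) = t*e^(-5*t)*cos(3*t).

L{cos(3t)} = s/(s^2 + 9).
Multiplying by e^(-5t) shifts s → s + 5, so L{e^(-5*t)*cos(3*t)} = (s + 5)/((s + 5)^2 + 9).
Then apply L{t·g(t)} = -d/ds[G(s)] with G(s) = (s + 5)/((s + 5)^2 + 9):
differentiating 1 time and applying the sign gives (s + 2)*(s + 8)/(s^2 + 10*s + 34)^2.

(s + 2)*(s + 8)/(s^2 + 10*s + 34)^2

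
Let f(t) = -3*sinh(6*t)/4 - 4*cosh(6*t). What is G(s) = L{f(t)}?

G(s) = -4*s/(s^2 - 36) - 9/(2*(s^2 - 36))

Apply the Laplace transform termwise.
(-4)·[L{cosh(6t)} = s/(s^2 - 36)]; (-3/4)·[L{sinh(6t)} = 6/(s^2 - 36)].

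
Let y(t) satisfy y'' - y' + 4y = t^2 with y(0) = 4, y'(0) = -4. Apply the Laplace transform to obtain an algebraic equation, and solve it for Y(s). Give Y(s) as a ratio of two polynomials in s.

Apply the Laplace transform to the equation.
The derivative rules (L{y''} = s^2 Y - s·y(0) - y'(0) and L{y'} = sY - y(0), with y(0) = 4, y'(0) = -4) turn the left side into (s^2 - s + 4)Y - (4*s - 8).
The right side is L{t^2} = 2/s^3.
So (s^2 - s + 4)Y = 2/s^3 + (4*s - 8).
Isolate Y and clear denominators.

Y(s) = (4*s^4 - 8*s^3 + 2)/(s^5 - s^4 + 4*s^3)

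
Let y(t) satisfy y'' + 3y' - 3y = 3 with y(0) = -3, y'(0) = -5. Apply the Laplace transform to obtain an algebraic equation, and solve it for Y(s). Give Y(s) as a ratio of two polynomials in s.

Take the Laplace transform of both sides.
The derivative rules (L{y''} = s^2 Y - s·y(0) - y'(0) and L{y'} = sY - y(0), with y(0) = -3, y'(0) = -5) turn the left side into (s^2 + 3*s - 3)Y - (-3*s - 14).
The right side is L{3} = 3/s.
So (s^2 + 3*s - 3)Y = 3/s + (-3*s - 14).
Divide through and combine into a single rational function.

Y(s) = (-3*s^2 - 14*s + 3)/(s^3 + 3*s^2 - 3*s)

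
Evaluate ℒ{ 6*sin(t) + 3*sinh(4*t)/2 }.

By linearity of the Laplace transform, transform each term separately.
(6)·[L{sin(t)} = 1/(s^2 + 1)]; (3/2)·[L{sinh(4t)} = 4/(s^2 - 16)].

6/(s^2 + 1) + 6/(s^2 - 16)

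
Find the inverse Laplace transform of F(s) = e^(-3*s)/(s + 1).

The factor e^(-3s) signals a time shift by c = 3 (second shifting theorem).
L{e^(-t)} = 1/(s + 1), so L^-1{1/(s + 1)} = e^(-t).
Hence the inverse is u(t - 3) times that function evaluated at t - 3.

Heaviside(t - 3)*(exp(-t + 3))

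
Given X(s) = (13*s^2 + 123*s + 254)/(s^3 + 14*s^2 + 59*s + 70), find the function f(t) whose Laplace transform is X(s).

Factor the denominator: s^3 + 14*s^2 + 59*s + 70 = (s + 2)*(s + 5)*(s + 7).
Partial fraction decomposition gives [6/(s + 5)] + [3/(s + 7)] + [4/(s + 2)].
Invert each term: 6/(s + 5) ↔ 6e^(-5t); 3/(s + 7) ↔ 3e^(-7t); 4/(s + 2) ↔ 4e^(-2t).

f(t) = 4*exp(-2*t) + 6*exp(-5*t) + 3*exp(-7*t)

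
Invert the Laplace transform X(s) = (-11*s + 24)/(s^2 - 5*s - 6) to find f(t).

Factor the denominator: s^2 - 5*s - 6 = (s - 6)*(s + 1).
Partial fraction decomposition gives [-6/(s - 6)] + [-5/(s + 1)].
Invert each term: -6/(s - 6) ↔ -6e^(6t); -5/(s + 1) ↔ -5e^(-t).

f(t) = -6*exp(6*t) - 5*exp(-t)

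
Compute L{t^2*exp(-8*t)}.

2/(s + 8)^3

L{e^(-8t)} = 1/(s + 8).
Then apply L{t^2·g(t)} = (-1)^2 d^2/ds^2[H(s)] with H(s) = 1/(s + 8):
differentiating 2 times and applying the sign gives 2/(s + 8)^3.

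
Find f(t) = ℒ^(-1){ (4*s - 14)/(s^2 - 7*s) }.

f(t) = 2*exp(7*t) + 2

Factor the denominator: s^2 - 7*s = s*(s - 7).
Partial fraction decomposition gives [2/s] + [2/(s - 7)].
Invert each term: 2/(s - 0) ↔ 2e^(0t); 2/(s - 7) ↔ 2e^(7t).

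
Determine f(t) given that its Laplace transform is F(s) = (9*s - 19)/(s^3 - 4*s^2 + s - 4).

f(t) = exp(4*t) + 5*sin(t) - cos(t)

Factor the denominator: s^3 - 4*s^2 + s - 4 = (s - 4)*(s^2 + 1).
Partial fraction decomposition gives [1/(s - 4)] + [-s/(s^2 + 1)] + [5/(s^2 + 1)].
Invert each term: 1/(s - 4) ↔ e^(4t); -1·s/(s^2 + 1) ↔ -cos(t); 5·1/(s^2 + 1) ↔ 5sin(t).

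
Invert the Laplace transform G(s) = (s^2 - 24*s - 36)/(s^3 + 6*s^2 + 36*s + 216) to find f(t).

f(t) = -3*sin(6*t) - cos(6*t) + 2*exp(-6*t)

Factor the denominator: s^3 + 6*s^2 + 36*s + 216 = (s + 6)*(s^2 + 36).
Partial fraction decomposition gives [2/(s + 6)] + [-s/(s^2 + 36)] + [-18/(s^2 + 36)].
Invert each term: 2/(s + 6) ↔ 2e^(-6t); -1·s/(s^2 + 36) ↔ -cos(6t); -3·6/(s^2 + 36) ↔ -3sin(6t).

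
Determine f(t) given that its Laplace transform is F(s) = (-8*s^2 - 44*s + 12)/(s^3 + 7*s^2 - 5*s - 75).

Factor the denominator: s^3 + 7*s^2 - 5*s - 75 = (s - 3)*(s + 5)^2.
Partial fraction decomposition gives [-5/(s + 5)] + [-4/(s + 5)^2] + [-3/(s - 3)].
Invert each term: -5/(s + 5) ↔ -5e^(-5t); -4/(s + 5)^2 ↔ -4t·e^(-5t); -3/(s - 3) ↔ -3e^(3t).

f(t) = -4*t*exp(-5*t) - 3*exp(3*t) - 5*exp(-5*t)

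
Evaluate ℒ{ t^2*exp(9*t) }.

2/(s - 9)^3

L{e^(9t)} = 1/(s - 9).
Then apply L{t^2·g(t)} = (-1)^2 d^2/ds^2[G(s)] with G(s) = 1/(s - 9):
differentiating 2 times and applying the sign gives 2/(s - 9)^3.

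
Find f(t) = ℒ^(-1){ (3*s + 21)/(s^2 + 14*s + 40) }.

f(t) = 3*exp(-7*t)*cosh(3*t)

Rewrite the denominator: s^2 + 14*s + 40 = (s + 7)^2 - 9.
The form in (s + 7) signals a first-shifting-theorem factor e^(-7t).
Since L{cosh(3t)} = s/(s^2 - 9), the inverse is e^(-7*t)*cosh(3*t), scaled by 3.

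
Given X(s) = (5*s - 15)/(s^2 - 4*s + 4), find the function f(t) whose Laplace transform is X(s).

f(t) = -5*t*exp(2*t) + 5*exp(2*t)

Factor the denominator: s^2 - 4*s + 4 = (s - 2)^2.
Partial fraction decomposition gives [5/(s - 2)] + [-5/(s - 2)^2].
Invert each term: 5/(s - 2) ↔ 5e^(2t); -5/(s - 2)^2 ↔ -5t·e^(2t).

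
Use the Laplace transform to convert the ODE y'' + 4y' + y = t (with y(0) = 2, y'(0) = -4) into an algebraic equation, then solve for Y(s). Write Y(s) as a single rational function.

Laplace-transform each side.
Using L{y''} = s^2 Y - s·y(0) - y'(0) and L{y'} = sY - y(0), with y(0) = 2, y'(0) = -4, the left side becomes (s^2 + 4*s + 1)Y - (2*s + 4).
The right side is L{t} = s^(-2).
So (s^2 + 4*s + 1)Y = s^(-2) + (2*s + 4).
Divide through and combine into a single rational function.

Y(s) = (2*s^3 + 4*s^2 + 1)/(s^4 + 4*s^3 + s^2)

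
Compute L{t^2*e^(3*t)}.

2/(s - 3)^3

L{e^(3t)} = 1/(s - 3).
Then apply L{t^2·g(t)} = (-1)^2 d^2/ds^2[G(s)] with G(s) = 1/(s - 3):
differentiating 2 times and applying the sign gives 2/(s - 3)^3.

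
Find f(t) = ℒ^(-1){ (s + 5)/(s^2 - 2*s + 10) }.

Complete the square in the denominator: s^2 - 2*s + 10 = (s - 1)^2 + 3^2.
Split the numerator to match: s + 5 = 1·(s - 1) + 2·3.
Invert each term: 1·(s - 1)/((s - 1)^2 + 9) ↔ e^(t)cos(3t); 2·3/((s - 1)^2 + 9) ↔ 2e^(t)sin(3t).

f(t) = 2*exp(t)*sin(3*t) + exp(t)*cos(3*t)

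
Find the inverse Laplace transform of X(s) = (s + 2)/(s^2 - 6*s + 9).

Factor the denominator: s^2 - 6*s + 9 = (s - 3)^2.
Partial fraction decomposition gives [1/(s - 3)] + [5/(s - 3)^2].
Invert each term: 1/(s - 3) ↔ e^(3t); 5/(s - 3)^2 ↔ 5t·e^(3t).

5*t*exp(3*t) + exp(3*t)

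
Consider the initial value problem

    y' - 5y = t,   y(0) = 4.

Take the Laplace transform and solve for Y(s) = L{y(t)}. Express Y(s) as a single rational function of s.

Transform both sides with L{·}.
With L{y'} = sY - y(0) = sY - 4: the LHS transforms to (s - 5)Y - (4).
The right side is L{t} = s^(-2).
So (s - 5)Y = s^(-2) + (4).
Solve for Y(s) and write it as one ratio of polynomials.

Y(s) = (4*s^2 + 1)/(s^3 - 5*s^2)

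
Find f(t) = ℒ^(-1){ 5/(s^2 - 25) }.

f(t) = sinh(5*t)

Since L{sinh(5t)} = 5/(s^2 - 25), the inverse is sinh(5*t).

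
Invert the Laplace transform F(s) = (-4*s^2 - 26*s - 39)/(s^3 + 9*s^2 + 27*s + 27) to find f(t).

f(t) = 3*t^2*exp(-3*t)/2 - 2*t*exp(-3*t) - 4*exp(-3*t)

Factor the denominator: s^3 + 9*s^2 + 27*s + 27 = (s + 3)^3.
Partial fraction decomposition gives [-4/(s + 3)] + [-2/(s + 3)^2] + [3/(s + 3)^3].
Invert each term: -4/(s + 3) ↔ -4e^(-3t); -2/(s + 3)^2 ↔ -2t·e^(-3t); 3/(s + 3)^3 ↔ (3/2)t^2·e^(-3t).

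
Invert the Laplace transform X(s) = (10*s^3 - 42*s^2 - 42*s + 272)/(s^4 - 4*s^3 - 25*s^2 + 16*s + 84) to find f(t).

Factor the denominator: s^4 - 4*s^3 - 25*s^2 + 16*s + 84 = (s - 7)*(s - 2)*(s + 2)*(s + 3).
Partial fraction decomposition gives [-1/(s - 2)] + [3/(s + 2)] + [5/(s + 3)] + [3/(s - 7)].
Invert each term: -1/(s - 2) ↔ -e^(2t); 3/(s + 2) ↔ 3e^(-2t); 5/(s + 3) ↔ 5e^(-3t); 3/(s - 7) ↔ 3e^(7t).

f(t) = 3*exp(7*t) - exp(2*t) + 3*exp(-2*t) + 5*exp(-3*t)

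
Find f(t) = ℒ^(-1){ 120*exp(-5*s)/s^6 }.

f(t) = Heaviside(t - 5)*((t - 5)^5)

The factor e^(-5s) signals a time shift by c = 5 (second shifting theorem).
L{t^5} = 5!/s^6 = 120/s^6, so L^-1{120/s^6} = t^5.
Hence the inverse is u(t - 5) times that function evaluated at t - 5.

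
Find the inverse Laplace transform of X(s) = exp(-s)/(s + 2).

The factor e^(-s) signals a time shift by c = 1 (second shifting theorem).
L{e^(-2t)} = 1/(s + 2), so L^-1{1/(s + 2)} = exp(-2*t).
Hence the inverse is u(t - 1) times that function evaluated at t - 1.

Heaviside(t - 1)*(exp(-2*t + 2))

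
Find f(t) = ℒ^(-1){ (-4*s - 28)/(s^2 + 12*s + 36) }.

Factor the denominator: s^2 + 12*s + 36 = (s + 6)^2.
Partial fraction decomposition gives [-4/(s + 6)] + [-4/(s + 6)^2].
Invert each term: -4/(s + 6) ↔ -4e^(-6t); -4/(s + 6)^2 ↔ -4t·e^(-6t).

f(t) = -4*t*exp(-6*t) - 4*exp(-6*t)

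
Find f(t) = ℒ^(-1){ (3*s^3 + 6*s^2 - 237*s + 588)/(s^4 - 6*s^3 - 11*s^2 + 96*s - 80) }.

Factor the denominator: s^4 - 6*s^3 - 11*s^2 + 96*s - 80 = (s - 5)*(s - 4)*(s - 1)*(s + 4).
Partial fraction decomposition gives [3/(s - 4)] + [-4/(s + 4)] + [6/(s - 1)] + [-2/(s - 5)].
Invert each term: 3/(s - 4) ↔ 3e^(4t); -4/(s + 4) ↔ -4e^(-4t); 6/(s - 1) ↔ 6e^(t); -2/(s - 5) ↔ -2e^(5t).

f(t) = -2*exp(5*t) + 3*exp(4*t) + 6*exp(t) - 4*exp(-4*t)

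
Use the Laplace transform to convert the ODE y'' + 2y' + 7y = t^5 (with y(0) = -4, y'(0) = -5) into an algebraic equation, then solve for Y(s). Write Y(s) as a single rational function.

Take the Laplace transform of both sides.
With L{y''} = s^2 Y - s·y(0) - y'(0) and L{y'} = sY - y(0), with y(0) = -4, y'(0) = -5: the LHS transforms to (s^2 + 2*s + 7)Y - (-4*s - 13).
The right side is L{t^5} = 120/s^6.
So (s^2 + 2*s + 7)Y = 120/s^6 + (-4*s - 13).
Divide through and combine into a single rational function.

Y(s) = (-4*s^7 - 13*s^6 + 120)/(s^8 + 2*s^7 + 7*s^6)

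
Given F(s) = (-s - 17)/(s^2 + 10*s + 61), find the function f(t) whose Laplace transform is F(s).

Complete the square in the denominator: s^2 + 10*s + 61 = (s + 5)^2 + 6^2.
Split the numerator to match: -s - 17 = -1·(s + 5) - 2·6.
Invert each term: -1·(s + 5)/((s + 5)^2 + 36) ↔ -e^(-5t)cos(6t); -2·6/((s + 5)^2 + 36) ↔ -2e^(-5t)sin(6t).

f(t) = -2*exp(-5*t)*sin(6*t) - exp(-5*t)*cos(6*t)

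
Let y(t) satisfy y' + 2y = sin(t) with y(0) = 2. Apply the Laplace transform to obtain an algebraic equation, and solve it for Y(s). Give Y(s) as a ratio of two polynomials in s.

Apply the Laplace transform to the equation.
With L{y'} = sY - y(0) = sY - 2: the LHS transforms to (s + 2)Y - (2).
The right side is L{sin(t)} = 1/(s^2 + 1).
So (s + 2)Y = 1/(s^2 + 1) + (2).
Divide through and combine into a single rational function.

Y(s) = (2*s^2 + 3)/(s^3 + 2*s^2 + s + 2)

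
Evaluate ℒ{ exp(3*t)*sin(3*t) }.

L{sin(3t)} = 3/(s^2 + 9).
By the first shifting theorem, multiplying by e^(3t) replaces s with s - 3.

3/((s - 3)^2 + 9)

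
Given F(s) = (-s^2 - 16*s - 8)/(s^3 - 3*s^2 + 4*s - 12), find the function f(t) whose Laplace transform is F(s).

Factor the denominator: s^3 - 3*s^2 + 4*s - 12 = (s - 3)*(s^2 + 4).
Partial fraction decomposition gives [-5/(s - 3)] + [4*s/(s^2 + 4)] + [-4/(s^2 + 4)].
Invert each term: -5/(s - 3) ↔ -5e^(3t); 4·s/(s^2 + 4) ↔ 4cos(2t); -2·2/(s^2 + 4) ↔ -2sin(2t).

f(t) = -5*exp(3*t) - 2*sin(2*t) + 4*cos(2*t)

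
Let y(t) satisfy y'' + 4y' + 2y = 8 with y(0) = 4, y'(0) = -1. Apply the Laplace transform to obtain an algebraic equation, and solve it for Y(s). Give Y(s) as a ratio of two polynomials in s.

Y(s) = (4*s^2 + 15*s + 8)/(s^3 + 4*s^2 + 2*s)

Apply the Laplace transform to the equation.
The derivative rules (L{y''} = s^2 Y - s·y(0) - y'(0) and L{y'} = sY - y(0), with y(0) = 4, y'(0) = -1) turn the left side into (s^2 + 4*s + 2)Y - (4*s + 15).
The right side is L{8} = 8/s.
So (s^2 + 4*s + 2)Y = 8/s + (4*s + 15).
Solve for Y(s) and write it as one ratio of polynomials.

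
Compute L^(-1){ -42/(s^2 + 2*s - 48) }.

Rewrite the denominator: s^2 + 2*s - 48 = (s + 1)^2 - 49.
The form in (s + 1) signals a first-shifting-theorem factor e^(-t).
Since L{sinh(7t)} = 7/(s^2 - 49), the inverse is e^(-t)*sinh(7*t), scaled by -6.

-6*exp(-t)*sinh(7*t)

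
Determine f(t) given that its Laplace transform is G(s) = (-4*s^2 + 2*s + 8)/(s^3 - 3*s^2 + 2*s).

Factor the denominator: s^3 - 3*s^2 + 2*s = s*(s - 2)*(s - 1).
Partial fraction decomposition gives [-6/(s - 1)] + [4/s] + [-2/(s - 2)].
Invert each term: -6/(s - 1) ↔ -6e^(t); 4/(s - 0) ↔ 4e^(0t); -2/(s - 2) ↔ -2e^(2t).

f(t) = -2*exp(2*t) - 6*exp(t) + 4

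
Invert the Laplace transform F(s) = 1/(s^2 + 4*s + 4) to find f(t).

f(t) = t*exp(-2*t)

Rewrite the denominator: s^2 + 4*s + 4 = (s + 2)^2.
The form in (s + 2) signals a first-shifting-theorem factor e^(-2t).
Since L{t} = 1!/s^2 = 1/s^2, the inverse is t*e^(-2*t).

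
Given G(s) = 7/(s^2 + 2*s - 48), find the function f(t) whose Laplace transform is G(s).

f(t) = exp(-t)*sinh(7*t)

Rewrite the denominator: s^2 + 2*s - 48 = (s + 1)^2 - 49.
The form in (s + 1) signals a first-shifting-theorem factor e^(-t).
Since L{sinh(7t)} = 7/(s^2 - 49), the inverse is exp(-t)*sinh(7*t).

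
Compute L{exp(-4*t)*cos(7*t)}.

(s + 4)/((s + 4)^2 + 49)

L{cos(7t)} = s/(s^2 + 49).
By the first shifting theorem, multiplying by e^(-4t) replaces s with s + 4.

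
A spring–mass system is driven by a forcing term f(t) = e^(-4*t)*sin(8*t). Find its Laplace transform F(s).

L{sin(8t)} = 8/(s^2 + 64).
By the first shifting theorem, multiplying by e^(-4t) replaces s with s + 4.

F(s) = 8/((s + 4)^2 + 64)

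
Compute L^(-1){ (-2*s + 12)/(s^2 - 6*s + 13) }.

Complete the square in the denominator: s^2 - 6*s + 13 = (s - 3)^2 + 2^2.
Split the numerator to match: -2*s + 12 = -2·(s - 3) + 3·2.
Invert each term: -2·(s - 3)/((s - 3)^2 + 4) ↔ -2e^(3t)cos(2t); 3·2/((s - 3)^2 + 4) ↔ 3e^(3t)sin(2t).

3*exp(3*t)*sin(2*t) - 2*exp(3*t)*cos(2*t)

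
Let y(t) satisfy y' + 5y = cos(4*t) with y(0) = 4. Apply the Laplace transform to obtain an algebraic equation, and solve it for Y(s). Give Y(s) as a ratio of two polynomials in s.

Y(s) = (4*s^2 + s + 64)/(s^3 + 5*s^2 + 16*s + 80)

Laplace-transform each side.
With L{y'} = sY - y(0) = sY - 4: the LHS transforms to (s + 5)Y - (4).
The right side is L{cos(4*t)} = s/(s^2 + 16).
So (s + 5)Y = s/(s^2 + 16) + (4).
Divide through and combine into a single rational function.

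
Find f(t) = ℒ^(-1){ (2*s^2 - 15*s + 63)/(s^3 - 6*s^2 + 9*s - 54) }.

Factor the denominator: s^3 - 6*s^2 + 9*s - 54 = (s - 6)*(s^2 + 9).
Partial fraction decomposition gives [1/(s - 6)] + [s/(s^2 + 9)] + [-9/(s^2 + 9)].
Invert each term: 1/(s - 6) ↔ e^(6t); 1·s/(s^2 + 9) ↔ cos(3t); -3·3/(s^2 + 9) ↔ -3sin(3t).

f(t) = exp(6*t) - 3*sin(3*t) + cos(3*t)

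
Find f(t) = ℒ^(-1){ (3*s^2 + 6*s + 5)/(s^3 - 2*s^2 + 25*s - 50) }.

f(t) = exp(2*t) + 2*sin(5*t) + 2*cos(5*t)

Factor the denominator: s^3 - 2*s^2 + 25*s - 50 = (s - 2)*(s^2 + 25).
Partial fraction decomposition gives [1/(s - 2)] + [2*s/(s^2 + 25)] + [10/(s^2 + 25)].
Invert each term: 1/(s - 2) ↔ e^(2t); 2·s/(s^2 + 25) ↔ 2cos(5t); 2·5/(s^2 + 25) ↔ 2sin(5t).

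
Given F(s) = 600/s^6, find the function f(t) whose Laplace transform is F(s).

Since L{t^5} = 5!/s^6 = 120/s^6, the inverse is t^5, scaled by 5.

f(t) = 5*t^5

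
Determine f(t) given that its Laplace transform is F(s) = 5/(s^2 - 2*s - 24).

Rewrite the denominator: s^2 - 2*s - 24 = (s - 1)^2 - 25.
The form in (s - 1) signals a first-shifting-theorem factor e^(t).
Since L{sinh(5t)} = 5/(s^2 - 25), the inverse is exp(t)*sinh(5*t).

f(t) = exp(t)*sinh(5*t)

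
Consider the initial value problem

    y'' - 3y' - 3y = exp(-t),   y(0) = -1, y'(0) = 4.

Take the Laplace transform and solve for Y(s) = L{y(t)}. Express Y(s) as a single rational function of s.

Y(s) = (-s^2 + 6*s + 8)/(s^3 - 2*s^2 - 6*s - 3)

Laplace-transform each side.
The derivative rules (L{y''} = s^2 Y - s·y(0) - y'(0) and L{y'} = sY - y(0), with y(0) = -1, y'(0) = 4) turn the left side into (s^2 - 3*s - 3)Y - (-s + 7).
The right side is L{exp(-t)} = 1/(s + 1).
So (s^2 - 3*s - 3)Y = 1/(s + 1) + (-s + 7).
Divide through and combine into a single rational function.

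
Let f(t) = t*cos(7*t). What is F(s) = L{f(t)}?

F(s) = (s - 7)*(s + 7)/(s^2 + 49)^2

L{cos(7t)} = s/(s^2 + 49).
Then apply L{t·g(t)} = -d/ds[G(s)] with G(s) = s/(s^2 + 49):
differentiating 1 time and applying the sign gives (s - 7)*(s + 7)/(s^2 + 49)^2.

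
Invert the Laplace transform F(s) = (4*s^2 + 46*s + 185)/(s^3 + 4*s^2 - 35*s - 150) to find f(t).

f(t) = -5*t*exp(-5*t) + 5*exp(6*t) - exp(-5*t)

Factor the denominator: s^3 + 4*s^2 - 35*s - 150 = (s - 6)*(s + 5)^2.
Partial fraction decomposition gives [-1/(s + 5)] + [-5/(s + 5)^2] + [5/(s - 6)].
Invert each term: -1/(s + 5) ↔ -e^(-5t); -5/(s + 5)^2 ↔ -5t·e^(-5t); 5/(s - 6) ↔ 5e^(6t).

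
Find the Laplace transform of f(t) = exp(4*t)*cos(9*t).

L{cos(9t)} = s/(s^2 + 81).
By the first shifting theorem, multiplying by e^(4t) replaces s with s - 4.

(s - 4)/((s - 4)^2 + 81)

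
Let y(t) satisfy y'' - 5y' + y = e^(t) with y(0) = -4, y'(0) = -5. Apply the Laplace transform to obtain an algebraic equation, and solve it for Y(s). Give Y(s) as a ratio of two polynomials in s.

Laplace-transform each side.
Using L{y''} = s^2 Y - s·y(0) - y'(0) and L{y'} = sY - y(0), with y(0) = -4, y'(0) = -5, the left side becomes (s^2 - 5*s + 1)Y - (-4*s + 15).
The right side is L{e^(t)} = 1/(s - 1).
So (s^2 - 5*s + 1)Y = 1/(s - 1) + (-4*s + 15).
Solve for Y(s) and write it as one ratio of polynomials.

Y(s) = (-4*s^2 + 19*s - 14)/(s^3 - 6*s^2 + 6*s - 1)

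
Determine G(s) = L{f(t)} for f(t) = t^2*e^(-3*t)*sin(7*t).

L{sin(7t)} = 7/(s^2 + 49).
Multiplying by e^(-3t) shifts s → s + 3, so L{e^(-3*t)*sin(7*t)} = 7/((s + 3)^2 + 49).
Then apply L{t^2·g(t)} = (-1)^2 d^2/ds^2[H(s)] with H(s) = 7/((s + 3)^2 + 49):
differentiating 2 times and applying the sign gives 14*(3*s^2 + 18*s - 22)/(s^2 + 6*s + 58)^3.

G(s) = 14*(3*s^2 + 18*s - 22)/(s^2 + 6*s + 58)^3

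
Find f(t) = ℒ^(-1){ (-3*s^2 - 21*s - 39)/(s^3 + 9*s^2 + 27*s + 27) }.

f(t) = -3*t^2*exp(-3*t)/2 - 3*t*exp(-3*t) - 3*exp(-3*t)

Factor the denominator: s^3 + 9*s^2 + 27*s + 27 = (s + 3)^3.
Partial fraction decomposition gives [-3/(s + 3)] + [-3/(s + 3)^2] + [-3/(s + 3)^3].
Invert each term: -3/(s + 3) ↔ -3e^(-3t); -3/(s + 3)^2 ↔ -3t·e^(-3t); -3/(s + 3)^3 ↔ (-3/2)t^2·e^(-3t).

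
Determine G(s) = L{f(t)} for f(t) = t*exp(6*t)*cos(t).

G(s) = (s - 7)*(s - 5)/(s^2 - 12*s + 37)^2

L{cos(t)} = s/(s^2 + 1).
Multiplying by e^(6t) shifts s → s - 6, so L{exp(6*t)*cos(t)} = (s - 6)/((s - 6)^2 + 1).
Then apply L{t·g(t)} = -d/ds[H(s)] with H(s) = (s - 6)/((s - 6)^2 + 1):
differentiating 1 time and applying the sign gives (s - 7)*(s - 5)/(s^2 - 12*s + 37)^2.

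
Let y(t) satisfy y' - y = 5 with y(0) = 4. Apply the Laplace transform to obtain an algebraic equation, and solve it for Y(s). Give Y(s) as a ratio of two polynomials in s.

Y(s) = (4*s + 5)/(s^2 - s)

Take the Laplace transform of both sides.
Using L{y'} = sY - y(0) = sY - 4, the left side becomes (s - 1)Y - (4).
The right side is L{5} = 5/s.
So (s - 1)Y = 5/s + (4).
Isolate Y and clear denominators.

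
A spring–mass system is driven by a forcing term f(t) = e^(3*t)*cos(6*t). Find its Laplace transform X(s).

X(s) = (s - 3)/((s - 3)^2 + 36)

L{cos(6t)} = s/(s^2 + 36).
By the first shifting theorem, multiplying by e^(3t) replaces s with s - 3.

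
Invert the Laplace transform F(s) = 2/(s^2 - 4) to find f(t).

Since L{sinh(2t)} = 2/(s^2 - 4), the inverse is sinh(2*t).

f(t) = sinh(2*t)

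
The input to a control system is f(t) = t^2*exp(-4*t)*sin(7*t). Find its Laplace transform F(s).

L{sin(7t)} = 7/(s^2 + 49).
Multiplying by e^(-4t) shifts s → s + 4, so L{exp(-4*t)*sin(7*t)} = 7/((s + 4)^2 + 49).
Then apply L{t^2·g(t)} = (-1)^2 d^2/ds^2[G(s)] with G(s) = 7/((s + 4)^2 + 49):
differentiating 2 times and applying the sign gives 14*(3*s^2 + 24*s - 1)/(s^2 + 8*s + 65)^3.

F(s) = 14*(3*s^2 + 24*s - 1)/(s^2 + 8*s + 65)^3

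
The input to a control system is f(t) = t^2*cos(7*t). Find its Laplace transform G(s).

G(s) = 2*s*(s^2 - 147)/(s^2 + 49)^3

L{cos(7t)} = s/(s^2 + 49).
Then apply L{t^2·g(t)} = (-1)^2 d^2/ds^2[H(s)] with H(s) = s/(s^2 + 49):
differentiating 2 times and applying the sign gives 2*s*(s^2 - 147)/(s^2 + 49)^3.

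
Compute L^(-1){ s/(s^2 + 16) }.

cos(4*t)

Since L{cos(4t)} = s/(s^2 + 16), the inverse is cos(4*t).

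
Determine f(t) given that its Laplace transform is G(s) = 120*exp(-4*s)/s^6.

f(t) = Heaviside(t - 4)*((t - 4)^5)

The factor e^(-4s) signals a time shift by c = 4 (second shifting theorem).
L{t^5} = 5!/s^6 = 120/s^6, so L^-1{120/s^6} = t^5.
Hence the inverse is u(t - 4) times that function evaluated at t - 4.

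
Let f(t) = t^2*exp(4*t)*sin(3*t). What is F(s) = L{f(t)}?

F(s) = 18*(s^2 - 8*s + 13)/(s^2 - 8*s + 25)^3

L{sin(3t)} = 3/(s^2 + 9).
Multiplying by e^(4t) shifts s → s - 4, so L{exp(4*t)*sin(3*t)} = 3/((s - 4)^2 + 9).
Then apply L{t^2·g(t)} = (-1)^2 d^2/ds^2[G(s)] with G(s) = 3/((s - 4)^2 + 9):
differentiating 2 times and applying the sign gives 18*(s^2 - 8*s + 13)/(s^2 - 8*s + 25)^3.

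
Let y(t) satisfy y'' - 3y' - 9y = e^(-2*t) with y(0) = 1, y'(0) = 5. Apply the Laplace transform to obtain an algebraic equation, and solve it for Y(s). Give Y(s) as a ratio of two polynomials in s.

Take the Laplace transform of both sides.
With L{y''} = s^2 Y - s·y(0) - y'(0) and L{y'} = sY - y(0), with y(0) = 1, y'(0) = 5: the LHS transforms to (s^2 - 3*s - 9)Y - (s + 2).
The right side is L{e^(-2*t)} = 1/(s + 2).
So (s^2 - 3*s - 9)Y = 1/(s + 2) + (s + 2).
Solve for Y(s) and write it as one ratio of polynomials.

Y(s) = (s^2 + 4*s + 5)/(s^3 - s^2 - 15*s - 18)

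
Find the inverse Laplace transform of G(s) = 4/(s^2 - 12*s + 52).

exp(6*t)*sin(4*t)

Rewrite the denominator: s^2 - 12*s + 52 = (s - 6)^2 + 16.
The form in (s - 6) signals a first-shifting-theorem factor e^(6t).
Since L{sin(4t)} = 4/(s^2 + 16), the inverse is e^(6*t)*sin(4*t).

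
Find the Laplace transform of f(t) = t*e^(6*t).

(s - 6)^(-2)

L{e^(6t)} = 1/(s - 6).
Then apply L{t·g(t)} = -d/ds[H(s)] with H(s) = 1/(s - 6):
differentiating 1 time and applying the sign gives (s - 6)^(-2).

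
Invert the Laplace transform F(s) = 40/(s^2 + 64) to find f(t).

f(t) = 5*sin(8*t)

Since L{sin(8t)} = 8/(s^2 + 64), the inverse is sin(8*t), scaled by 5.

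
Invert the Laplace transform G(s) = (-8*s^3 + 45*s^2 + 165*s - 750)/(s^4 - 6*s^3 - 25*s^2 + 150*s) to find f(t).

f(t) = 2*exp(6*t) - 4*exp(5*t) - 5 - exp(-5*t)

Factor the denominator: s^4 - 6*s^3 - 25*s^2 + 150*s = s*(s - 6)*(s - 5)*(s + 5).
Partial fraction decomposition gives [-5/s] + [-1/(s + 5)] + [-4/(s - 5)] + [2/(s - 6)].
Invert each term: -5/(s - 0) ↔ -5e^(0t); -1/(s + 5) ↔ -e^(-5t); -4/(s - 5) ↔ -4e^(5t); 2/(s - 6) ↔ 2e^(6t).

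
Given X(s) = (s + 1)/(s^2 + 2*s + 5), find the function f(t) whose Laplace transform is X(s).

f(t) = exp(-t)*cos(2*t)

Rewrite the denominator: s^2 + 2*s + 5 = (s + 1)^2 + 4.
The form in (s + 1) signals a first-shifting-theorem factor e^(-t).
Since L{cos(2t)} = s/(s^2 + 4), the inverse is exp(-t)*cos(2*t).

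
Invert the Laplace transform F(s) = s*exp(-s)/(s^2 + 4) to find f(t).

The factor e^(-s) signals a time shift by c = 1 (second shifting theorem).
L{cos(2t)} = s/(s^2 + 4), so L^-1{s/(s^2 + 4)} = cos(2*t).
Hence the inverse is u(t - 1) times that function evaluated at t - 1.

f(t) = Heaviside(t - 1)*(cos(2*t - 2))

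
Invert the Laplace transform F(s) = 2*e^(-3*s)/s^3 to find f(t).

The factor e^(-3s) signals a time shift by c = 3 (second shifting theorem).
L{t^2} = 2!/s^3 = 2/s^3, so L^-1{2/s^3} = t^2.
Hence the inverse is u(t - 3) times that function evaluated at t - 3.

f(t) = Heaviside(t - 3)*((t - 3)^2)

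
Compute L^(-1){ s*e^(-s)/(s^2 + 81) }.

Heaviside(t - 1)*(cos(9*t - 9))

The factor e^(-s) signals a time shift by c = 1 (second shifting theorem).
L{cos(9t)} = s/(s^2 + 81), so L^-1{s/(s^2 + 81)} = cos(9*t).
Hence the inverse is u(t - 1) times that function evaluated at t - 1.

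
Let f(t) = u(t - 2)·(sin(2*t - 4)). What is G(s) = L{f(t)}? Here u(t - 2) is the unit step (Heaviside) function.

G(s) = 2*exp(-2*s)/(s^2 + 4)

By the second shifting theorem, L{u(t - c)·g(t - c)} = e^(-cs)·H(s) with c = 2 and H(s) = L{g(t)}.
L{sin(2t)} = 2/(s^2 + 4).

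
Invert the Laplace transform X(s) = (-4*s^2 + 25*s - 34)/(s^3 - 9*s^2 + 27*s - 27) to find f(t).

Factor the denominator: s^3 - 9*s^2 + 27*s - 27 = (s - 3)^3.
Partial fraction decomposition gives [-4/(s - 3)] + [(s - 3)^(-2)] + [5/(s - 3)^3].
Invert each term: -4/(s - 3) ↔ -4e^(3t); 1/(s - 3)^2 ↔ t·e^(3t); 5/(s - 3)^3 ↔ (5/2)t^2·e^(3t).

f(t) = 5*t^2*exp(3*t)/2 + t*exp(3*t) - 4*exp(3*t)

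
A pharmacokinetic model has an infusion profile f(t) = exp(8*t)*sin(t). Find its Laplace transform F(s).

F(s) = 1/((s - 8)^2 + 1)

L{sin(t)} = 1/(s^2 + 1).
By the first shifting theorem, multiplying by e^(8t) replaces s with s - 8.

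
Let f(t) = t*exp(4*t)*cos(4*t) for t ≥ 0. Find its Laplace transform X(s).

X(s) = s*(s - 8)/(s^2 - 8*s + 32)^2

L{cos(4t)} = s/(s^2 + 16).
Multiplying by e^(4t) shifts s → s - 4, so L{exp(4*t)*cos(4*t)} = (s - 4)/((s - 4)^2 + 16).
Then apply L{t·g(t)} = -d/ds[G(s)] with G(s) = (s - 4)/((s - 4)^2 + 16):
differentiating 1 time and applying the sign gives s*(s - 8)/(s^2 - 8*s + 32)^2.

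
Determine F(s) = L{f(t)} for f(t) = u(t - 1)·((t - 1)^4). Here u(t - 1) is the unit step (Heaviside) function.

By the second shifting theorem, L{u(t - c)·g(t - c)} = e^(-cs)·G(s) with c = 1 and G(s) = L{g(t)}.
L{t^4} = 4!/s^5 = 24/s^5.

F(s) = 24*exp(-s)/s^5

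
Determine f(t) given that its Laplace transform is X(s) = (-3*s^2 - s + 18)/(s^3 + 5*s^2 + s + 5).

Factor the denominator: s^3 + 5*s^2 + s + 5 = (s + 5)*(s^2 + 1).
Partial fraction decomposition gives [-2/(s + 5)] + [-s/(s^2 + 1)] + [4/(s^2 + 1)].
Invert each term: -2/(s + 5) ↔ -2e^(-5t); -1·s/(s^2 + 1) ↔ -cos(t); 4·1/(s^2 + 1) ↔ 4sin(t).

f(t) = 4*sin(t) - cos(t) - 2*exp(-5*t)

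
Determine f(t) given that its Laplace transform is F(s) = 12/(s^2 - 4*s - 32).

Rewrite the denominator: s^2 - 4*s - 32 = (s - 2)^2 - 36.
The form in (s - 2) signals a first-shifting-theorem factor e^(2t).
Since L{sinh(6t)} = 6/(s^2 - 36), the inverse is exp(2*t)*sinh(6*t), scaled by 2.

f(t) = 2*exp(2*t)*sinh(6*t)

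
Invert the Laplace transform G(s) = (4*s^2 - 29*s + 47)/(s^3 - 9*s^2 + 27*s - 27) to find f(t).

f(t) = -2*t^2*exp(3*t) - 5*t*exp(3*t) + 4*exp(3*t)

Factor the denominator: s^3 - 9*s^2 + 27*s - 27 = (s - 3)^3.
Partial fraction decomposition gives [4/(s - 3)] + [-5/(s - 3)^2] + [-4/(s - 3)^3].
Invert each term: 4/(s - 3) ↔ 4e^(3t); -5/(s - 3)^2 ↔ -5t·e^(3t); -4/(s - 3)^3 ↔ (-2)t^2·e^(3t).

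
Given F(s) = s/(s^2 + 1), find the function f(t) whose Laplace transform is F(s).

f(t) = cos(t)

Since L{cos(t)} = s/(s^2 + 1), the inverse is cos(t).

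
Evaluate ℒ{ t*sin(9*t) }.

L{sin(9t)} = 9/(s^2 + 81).
Then apply L{t·g(t)} = -d/ds[G(s)] with G(s) = 9/(s^2 + 81):
differentiating 1 time and applying the sign gives 18*s/(s^2 + 81)^2.

18*s/(s^2 + 81)^2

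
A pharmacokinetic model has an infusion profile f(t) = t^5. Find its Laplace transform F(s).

F(s) = 120/s^6

L{t^5} = 5!/s^6 = 120/s^6.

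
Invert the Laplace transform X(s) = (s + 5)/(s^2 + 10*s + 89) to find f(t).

f(t) = exp(-5*t)*cos(8*t)

Rewrite the denominator: s^2 + 10*s + 89 = (s + 5)^2 + 64.
The form in (s + 5) signals a first-shifting-theorem factor e^(-5t).
Since L{cos(8t)} = s/(s^2 + 64), the inverse is e^(-5*t)*cos(8*t).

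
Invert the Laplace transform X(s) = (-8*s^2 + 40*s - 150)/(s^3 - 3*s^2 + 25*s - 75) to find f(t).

f(t) = -3*exp(3*t) + 5*sin(5*t) - 5*cos(5*t)

Factor the denominator: s^3 - 3*s^2 + 25*s - 75 = (s - 3)*(s^2 + 25).
Partial fraction decomposition gives [-3/(s - 3)] + [-5*s/(s^2 + 25)] + [25/(s^2 + 25)].
Invert each term: -3/(s - 3) ↔ -3e^(3t); -5·s/(s^2 + 25) ↔ -5cos(5t); 5·5/(s^2 + 25) ↔ 5sin(5t).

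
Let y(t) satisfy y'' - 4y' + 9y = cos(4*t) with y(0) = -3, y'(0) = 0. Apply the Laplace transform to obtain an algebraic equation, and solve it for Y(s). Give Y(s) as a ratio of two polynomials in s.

Y(s) = (-3*s^3 + 12*s^2 - 47*s + 192)/(s^4 - 4*s^3 + 25*s^2 - 64*s + 144)

Laplace-transform each side.
Using L{y''} = s^2 Y - s·y(0) - y'(0) and L{y'} = sY - y(0), with y(0) = -3, y'(0) = 0, the left side becomes (s^2 - 4*s + 9)Y - (-3*s + 12).
The right side is L{cos(4*t)} = s/(s^2 + 16).
So (s^2 - 4*s + 9)Y = s/(s^2 + 16) + (-3*s + 12).
Isolate Y and clear denominators.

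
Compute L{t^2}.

2/s^3

L{t^2} = 2!/s^3 = 2/s^3.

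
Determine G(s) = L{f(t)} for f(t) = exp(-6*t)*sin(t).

L{sin(t)} = 1/(s^2 + 1).
By the first shifting theorem, multiplying by e^(-6t) replaces s with s + 6.

G(s) = 1/((s + 6)^2 + 1)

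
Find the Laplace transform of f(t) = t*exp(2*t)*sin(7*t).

L{sin(7t)} = 7/(s^2 + 49).
Multiplying by e^(2t) shifts s → s - 2, so L{exp(2*t)*sin(7*t)} = 7/((s - 2)^2 + 49).
Then apply L{t·g(t)} = -d/ds[H(s)] with H(s) = 7/((s - 2)^2 + 49):
differentiating 1 time and applying the sign gives 14*(s - 2)/(s^2 - 4*s + 53)^2.

14*(s - 2)/(s^2 - 4*s + 53)^2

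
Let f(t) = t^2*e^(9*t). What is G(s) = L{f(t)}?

G(s) = 2/(s - 9)^3

L{e^(9t)} = 1/(s - 9).
Then apply L{t^2·g(t)} = (-1)^2 d^2/ds^2[H(s)] with H(s) = 1/(s - 9):
differentiating 2 times and applying the sign gives 2/(s - 9)^3.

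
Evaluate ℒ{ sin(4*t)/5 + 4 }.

By linearity of the Laplace transform, transform each term separately.
L{4} = 4/s; (1/5)·[L{sin(4t)} = 4/(s^2 + 16)].

4/(5*(s^2 + 16)) + 4/s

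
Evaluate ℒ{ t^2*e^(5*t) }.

2/(s - 5)^3

L{e^(5t)} = 1/(s - 5).
Then apply L{t^2·g(t)} = (-1)^2 d^2/ds^2[G(s)] with G(s) = 1/(s - 5):
differentiating 2 times and applying the sign gives 2/(s - 5)^3.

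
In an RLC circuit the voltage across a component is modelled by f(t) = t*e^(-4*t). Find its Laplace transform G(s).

G(s) = (s + 4)^(-2)

L{e^(-4t)} = 1/(s + 4).
Then apply L{t·g(t)} = -d/ds[H(s)] with H(s) = 1/(s + 4):
differentiating 1 time and applying the sign gives (s + 4)^(-2).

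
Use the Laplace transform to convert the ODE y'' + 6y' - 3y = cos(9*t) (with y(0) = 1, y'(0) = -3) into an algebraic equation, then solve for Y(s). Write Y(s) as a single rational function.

Transform both sides with L{·}.
The derivative rules (L{y''} = s^2 Y - s·y(0) - y'(0) and L{y'} = sY - y(0), with y(0) = 1, y'(0) = -3) turn the left side into (s^2 + 6*s - 3)Y - (s + 3).
The right side is L{cos(9*t)} = s/(s^2 + 81).
So (s^2 + 6*s - 3)Y = s/(s^2 + 81) + (s + 3).
Solve for Y(s) and write it as one ratio of polynomials.

Y(s) = (s^3 + 3*s^2 + 82*s + 243)/(s^4 + 6*s^3 + 78*s^2 + 486*s - 243)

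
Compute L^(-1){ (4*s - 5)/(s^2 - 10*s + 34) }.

5*exp(5*t)*sin(3*t) + 4*exp(5*t)*cos(3*t)

Complete the square in the denominator: s^2 - 10*s + 34 = (s - 5)^2 + 3^2.
Split the numerator to match: 4*s - 5 = 4·(s - 5) + 5·3.
Invert each term: 4·(s - 5)/((s - 5)^2 + 9) ↔ 4e^(5t)cos(3t); 5·3/((s - 5)^2 + 9) ↔ 5e^(5t)sin(3t).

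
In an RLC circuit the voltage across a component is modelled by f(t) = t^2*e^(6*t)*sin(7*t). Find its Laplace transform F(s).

L{sin(7t)} = 7/(s^2 + 49).
Multiplying by e^(6t) shifts s → s - 6, so L{e^(6*t)*sin(7*t)} = 7/((s - 6)^2 + 49).
Then apply L{t^2·g(t)} = (-1)^2 d^2/ds^2[G(s)] with G(s) = 7/((s - 6)^2 + 49):
differentiating 2 times and applying the sign gives 14*(3*s^2 - 36*s + 59)/(s^2 - 12*s + 85)^3.

F(s) = 14*(3*s^2 - 36*s + 59)/(s^2 - 12*s + 85)^3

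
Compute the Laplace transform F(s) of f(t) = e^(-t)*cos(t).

L{cos(t)} = s/(s^2 + 1).
By the first shifting theorem, multiplying by e^(-t) replaces s with s + 1.

F(s) = (s + 1)/((s + 1)^2 + 1)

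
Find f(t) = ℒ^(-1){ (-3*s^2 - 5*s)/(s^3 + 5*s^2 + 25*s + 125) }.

Factor the denominator: s^3 + 5*s^2 + 25*s + 125 = (s + 5)*(s^2 + 25).
Partial fraction decomposition gives [-1/(s + 5)] + [-2*s/(s^2 + 25)] + [5/(s^2 + 25)].
Invert each term: -1/(s + 5) ↔ -e^(-5t); -2·s/(s^2 + 25) ↔ -2cos(5t); 1·5/(s^2 + 25) ↔ sin(5t).

f(t) = sin(5*t) - 2*cos(5*t) - exp(-5*t)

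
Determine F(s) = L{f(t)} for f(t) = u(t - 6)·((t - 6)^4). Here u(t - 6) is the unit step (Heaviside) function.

By the second shifting theorem, L{u(t - c)·g(t - c)} = e^(-cs)·G(s) with c = 6 and G(s) = L{g(t)}.
L{t^4} = 4!/s^5 = 24/s^5.

F(s) = 24*exp(-6*s)/s^5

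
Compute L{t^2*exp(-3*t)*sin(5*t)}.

L{sin(5t)} = 5/(s^2 + 25).
Multiplying by e^(-3t) shifts s → s + 3, so L{exp(-3*t)*sin(5*t)} = 5/((s + 3)^2 + 25).
Then apply L{t^2·g(t)} = (-1)^2 d^2/ds^2[G(s)] with G(s) = 5/((s + 3)^2 + 25):
differentiating 2 times and applying the sign gives 10*(3*s^2 + 18*s + 2)/(s^2 + 6*s + 34)^3.

10*(3*s^2 + 18*s + 2)/(s^2 + 6*s + 34)^3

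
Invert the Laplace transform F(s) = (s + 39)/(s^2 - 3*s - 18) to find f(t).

f(t) = 5*exp(6*t) - 4*exp(-3*t)

Factor the denominator: s^2 - 3*s - 18 = (s - 6)*(s + 3).
Partial fraction decomposition gives [-4/(s + 3)] + [5/(s - 6)].
Invert each term: -4/(s + 3) ↔ -4e^(-3t); 5/(s - 6) ↔ 5e^(6t).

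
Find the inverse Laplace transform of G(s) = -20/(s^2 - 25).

-4*sinh(5*t)

Since L{sinh(5t)} = 5/(s^2 - 25), the inverse is sinh(5*t), scaled by -4.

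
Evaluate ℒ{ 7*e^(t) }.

L{7} = 7/s.
By the first shifting theorem, multiplying by e^(t) replaces s with s - 1.

7/(s - 1)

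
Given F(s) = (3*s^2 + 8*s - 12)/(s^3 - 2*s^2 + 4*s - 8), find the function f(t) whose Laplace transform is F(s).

f(t) = 2*exp(2*t) + 5*sin(2*t) + cos(2*t)

Factor the denominator: s^3 - 2*s^2 + 4*s - 8 = (s - 2)*(s^2 + 4).
Partial fraction decomposition gives [2/(s - 2)] + [s/(s^2 + 4)] + [10/(s^2 + 4)].
Invert each term: 2/(s - 2) ↔ 2e^(2t); 1·s/(s^2 + 4) ↔ cos(2t); 5·2/(s^2 + 4) ↔ 5sin(2t).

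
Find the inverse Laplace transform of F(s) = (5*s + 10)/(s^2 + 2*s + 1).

Factor the denominator: s^2 + 2*s + 1 = (s + 1)^2.
Partial fraction decomposition gives [5/(s + 1)] + [5/(s + 1)^2].
Invert each term: 5/(s + 1) ↔ 5e^(-t); 5/(s + 1)^2 ↔ 5t·e^(-t).

5*t*exp(-t) + 5*exp(-t)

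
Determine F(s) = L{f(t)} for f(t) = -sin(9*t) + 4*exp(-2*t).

F(s) = -9/(s^2 + 81) + 4/(s + 2)

Apply the Laplace transform termwise.
(-1)·[L{sin(9t)} = 9/(s^2 + 81)]; (4)·[L{e^(-2t)} = 1/(s + 2)].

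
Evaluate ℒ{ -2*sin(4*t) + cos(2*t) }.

s/(s^2 + 4) - 8/(s^2 + 16)

Apply the Laplace transform termwise.
L{cos(2t)} = s/(s^2 + 4); (-2)·[L{sin(4t)} = 4/(s^2 + 16)].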